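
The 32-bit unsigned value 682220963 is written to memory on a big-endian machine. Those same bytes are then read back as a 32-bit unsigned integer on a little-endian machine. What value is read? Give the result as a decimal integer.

682220963 in 32-bit hexadecimal is 0x28A9DDA3.
Stored big-endian, the bytes at ascending addresses are 28 A9 DD A3.
Read back as little-endian, the first byte is least significant, giving 0xA3DDA928.
0xA3DDA928 = 2749212968.

2749212968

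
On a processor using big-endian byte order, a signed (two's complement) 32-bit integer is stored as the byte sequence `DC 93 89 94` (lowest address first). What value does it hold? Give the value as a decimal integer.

Big-endian stores the most-significant byte at the lowest address.
The bytes are already most-significant first: 0xDC938994.
Top bit is set, so as a signed 32-bit value this is 0xDC938994 − 2^32 = -594310764.

-594310764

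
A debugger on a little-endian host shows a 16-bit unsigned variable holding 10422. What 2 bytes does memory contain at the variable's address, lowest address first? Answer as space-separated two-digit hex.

10422 in hexadecimal, padded to 16 bits, is 0x28B6.
Split into bytes (most-significant first): 28 B6.
In little-endian order the low byte comes first in memory.
So at ascending addresses the bytes are B6 28.

B6 28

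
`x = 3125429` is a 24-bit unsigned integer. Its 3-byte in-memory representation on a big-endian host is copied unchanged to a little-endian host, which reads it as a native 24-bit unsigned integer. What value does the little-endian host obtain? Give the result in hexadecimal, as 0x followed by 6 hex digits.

3125429 in 24-bit hexadecimal is 0x2FB0B5.
Stored big-endian, the bytes at ascending addresses are 2F B0 B5.
Read back as little-endian, the first byte is least significant, giving 0xB5B02F.

0xB5B02F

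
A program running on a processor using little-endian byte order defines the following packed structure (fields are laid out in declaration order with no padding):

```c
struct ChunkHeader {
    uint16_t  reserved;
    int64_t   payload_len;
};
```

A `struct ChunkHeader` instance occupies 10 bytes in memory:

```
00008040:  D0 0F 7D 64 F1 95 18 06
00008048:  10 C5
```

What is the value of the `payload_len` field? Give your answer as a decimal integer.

`payload_len` follows `reserved` (2 bytes), so it starts at byte offset 2 and occupies 8 bytes.
Bytes at offsets 2..9: 7D 64 F1 95 18 06 10 C5.
Little-endian stores the least-significant byte at the lowest address.
Reassemble most-significant byte first: C5 10 06 18 95 F1 64 7D → 0xC510061895F1647D.
Top bit is set, so as a signed 64-bit value this is 0xC510061895F1647D − 2^64 = -4246887745945770883.

-4246887745945770883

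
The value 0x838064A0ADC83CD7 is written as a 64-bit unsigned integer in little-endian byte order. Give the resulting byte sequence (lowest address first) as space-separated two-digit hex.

D7 3C C8 AD A0 64 80 83

Split into bytes (most-significant first): 83 80 64 A0 AD C8 3C D7.
Little-endian: lowest address holds the least-significant byte.
So at ascending addresses the bytes are D7 3C C8 AD A0 64 80 83.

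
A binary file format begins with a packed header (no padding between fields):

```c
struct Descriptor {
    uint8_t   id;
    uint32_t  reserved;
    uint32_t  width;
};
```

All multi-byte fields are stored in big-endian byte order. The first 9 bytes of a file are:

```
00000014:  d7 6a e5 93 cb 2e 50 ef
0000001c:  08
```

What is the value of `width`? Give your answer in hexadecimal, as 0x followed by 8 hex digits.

0x2E50EF08

`width` follows `id` (1 B), `reserved` (4 B), so it starts at offset 1 + 4 = 5 and occupies 4 bytes.
Bytes at offsets 5..8: 2E 50 EF 08.
Big-endian stores the most-significant byte at the lowest address.
The bytes are already most-significant first: 0x2E50EF08.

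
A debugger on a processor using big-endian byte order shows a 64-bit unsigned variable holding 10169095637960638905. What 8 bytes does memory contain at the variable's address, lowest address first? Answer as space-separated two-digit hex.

8D 1F E2 9A C3 9E 41 B9

10169095637960638905 in hexadecimal, padded to 64 bits, is 0x8D1FE29AC39E41B9.
Split into bytes (most-significant first): 8D 1F E2 9A C3 9E 41 B9.
In big-endian order the high byte comes first in memory.
So the memory order matches the most-significant-first order: 8D 1F E2 9A C3 9E 41 B9.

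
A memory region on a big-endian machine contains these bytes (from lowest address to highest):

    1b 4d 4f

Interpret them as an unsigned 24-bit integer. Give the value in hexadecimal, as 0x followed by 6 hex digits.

0x1B4D4F

Big-endian: lowest address holds the most-significant byte.
The bytes are already most-significant first: 0x1B4D4F.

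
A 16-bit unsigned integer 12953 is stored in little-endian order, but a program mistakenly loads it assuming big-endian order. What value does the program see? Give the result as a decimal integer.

39218

12953 in 16-bit hexadecimal is 0x3299.
Stored little-endian, the bytes at ascending addresses are 99 32.
Read back as big-endian, the last byte is least significant, giving 0x9932.
0x9932 = 39218.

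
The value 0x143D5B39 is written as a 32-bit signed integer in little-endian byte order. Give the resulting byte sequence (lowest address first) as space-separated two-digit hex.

39 5B 3D 14

Split into bytes (most-significant first): 14 3D 5B 39.
Little-endian: lowest address holds the least-significant byte.
So at ascending addresses the bytes are 39 5B 3D 14.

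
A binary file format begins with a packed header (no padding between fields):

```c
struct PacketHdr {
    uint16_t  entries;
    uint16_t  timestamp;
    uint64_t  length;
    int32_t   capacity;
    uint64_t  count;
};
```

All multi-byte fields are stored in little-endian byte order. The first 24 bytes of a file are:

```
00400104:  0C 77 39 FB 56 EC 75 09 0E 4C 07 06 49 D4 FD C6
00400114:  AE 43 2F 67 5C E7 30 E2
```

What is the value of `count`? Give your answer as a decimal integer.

16298781435507983278

`count` follows `entries` (2 B), `timestamp` (2 B), `length` (8 B), `capacity` (4 B), so it starts at offset 2 + 2 + 8 + 4 = 16 and occupies 8 bytes.
Bytes at offsets 16..23: AE 43 2F 67 5C E7 30 E2.
Little-endian: lowest address holds the least-significant byte.
Reassemble most-significant byte first: E2 30 E7 5C 67 2F 43 AE → 0xE230E75C672F43AE.
0xE230E75C672F43AE = 16298781435507983278.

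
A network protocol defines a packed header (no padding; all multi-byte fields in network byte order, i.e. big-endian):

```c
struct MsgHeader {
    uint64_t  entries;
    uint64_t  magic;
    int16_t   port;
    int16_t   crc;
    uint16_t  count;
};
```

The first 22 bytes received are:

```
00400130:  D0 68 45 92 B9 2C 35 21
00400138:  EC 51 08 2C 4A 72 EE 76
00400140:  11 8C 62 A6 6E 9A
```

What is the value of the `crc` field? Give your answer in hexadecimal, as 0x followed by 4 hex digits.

`crc` follows `entries` (8 B), `magic` (8 B), `port` (2 B), so it starts at offset 8 + 8 + 2 = 18 and occupies 2 bytes.
Bytes at offsets 18..19: 62 A6.
In big-endian order the high byte comes first in memory.
The bytes are already most-significant first: 0x62A6.

0x62A6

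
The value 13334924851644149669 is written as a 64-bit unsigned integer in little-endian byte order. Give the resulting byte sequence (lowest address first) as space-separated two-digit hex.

13334924851644149669 in hexadecimal, padded to 64 bits, is 0xB90F2B8048C72FA5.
Split into bytes (most-significant first): B9 0F 2B 80 48 C7 2F A5.
Little-endian stores the least-significant byte at the lowest address.
So at ascending addresses the bytes are A5 2F C7 48 80 2B 0F B9.

A5 2F C7 48 80 2B 0F B9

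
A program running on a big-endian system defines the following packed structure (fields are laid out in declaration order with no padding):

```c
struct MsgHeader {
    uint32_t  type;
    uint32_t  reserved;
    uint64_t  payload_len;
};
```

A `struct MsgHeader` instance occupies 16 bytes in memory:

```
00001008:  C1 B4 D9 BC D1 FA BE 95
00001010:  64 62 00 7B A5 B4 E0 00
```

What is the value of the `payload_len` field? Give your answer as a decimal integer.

`payload_len` follows `type` (4 B), `reserved` (4 B), so it starts at offset 4 + 4 = 8 and occupies 8 bytes.
Bytes at offsets 8..15: 64 62 00 7B A5 B4 E0 00.
Big-endian stores the most-significant byte at the lowest address.
The bytes are already most-significant first: 0x6462007BA5B4E000.
0x6462007BA5B4E000 = 7233344482571509760.

7233344482571509760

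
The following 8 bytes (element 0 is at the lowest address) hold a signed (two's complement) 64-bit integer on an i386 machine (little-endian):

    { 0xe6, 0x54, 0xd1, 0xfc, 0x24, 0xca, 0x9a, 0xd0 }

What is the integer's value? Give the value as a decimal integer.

Little-endian stores the least-significant byte at the lowest address.
Reassemble most-significant byte first: D0 9A CA 24 FC D1 54 E6 → 0xD09ACA24FCD154E6.
Top bit is set, so as a signed 64-bit value this is 0xD09ACA24FCD154E6 − 2^64 = -3415195107197889306.

-3415195107197889306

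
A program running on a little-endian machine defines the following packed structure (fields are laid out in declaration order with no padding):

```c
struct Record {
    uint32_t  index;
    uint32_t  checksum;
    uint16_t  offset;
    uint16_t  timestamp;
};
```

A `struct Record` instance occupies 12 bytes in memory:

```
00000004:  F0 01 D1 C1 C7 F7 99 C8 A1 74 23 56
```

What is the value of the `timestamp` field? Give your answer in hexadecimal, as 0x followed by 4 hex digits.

`timestamp` follows `index` (4 B), `checksum` (4 B), `offset` (2 B), so it starts at offset 4 + 4 + 2 = 10 and occupies 2 bytes.
Bytes at offsets 10..11: 23 56.
In little-endian order the low byte comes first in memory.
Reassemble most-significant byte first: 56 23 → 0x5623.

0x5623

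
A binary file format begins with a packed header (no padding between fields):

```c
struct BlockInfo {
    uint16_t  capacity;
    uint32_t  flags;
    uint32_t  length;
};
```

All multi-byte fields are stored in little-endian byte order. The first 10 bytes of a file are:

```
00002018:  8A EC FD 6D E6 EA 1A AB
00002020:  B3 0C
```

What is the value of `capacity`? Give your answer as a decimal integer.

60554

`capacity` is the first field, at byte offset 0, occupying 2 bytes.
Bytes at offsets 0..1: 8A EC.
Little-endian: lowest address holds the least-significant byte.
Reassemble most-significant byte first: EC 8A → 0xEC8A.
0xEC8A = 60554.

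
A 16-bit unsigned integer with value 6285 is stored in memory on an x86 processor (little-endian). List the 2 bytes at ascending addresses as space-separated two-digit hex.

6285 in hexadecimal, padded to 16 bits, is 0x188D.
Split into bytes (most-significant first): 18 8D.
Little-endian: lowest address holds the least-significant byte.
So at ascending addresses the bytes are 8D 18.

8D 18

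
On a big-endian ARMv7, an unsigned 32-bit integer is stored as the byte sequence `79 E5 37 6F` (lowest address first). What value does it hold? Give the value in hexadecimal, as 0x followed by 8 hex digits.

0x79E5376F

Big-endian stores the most-significant byte at the lowest address.
The bytes are already most-significant first: 0x79E5376F.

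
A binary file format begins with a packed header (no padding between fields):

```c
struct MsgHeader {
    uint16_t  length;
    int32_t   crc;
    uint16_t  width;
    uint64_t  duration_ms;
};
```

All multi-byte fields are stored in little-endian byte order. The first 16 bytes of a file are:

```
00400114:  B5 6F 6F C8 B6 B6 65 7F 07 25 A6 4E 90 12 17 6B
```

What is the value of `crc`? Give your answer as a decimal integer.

-1229535121

`crc` follows `length` (2 bytes), so it starts at byte offset 2 and occupies 4 bytes.
Bytes at offsets 2..5: 6F C8 B6 B6.
Little-endian: lowest address holds the least-significant byte.
Reassemble most-significant byte first: B6 B6 C8 6F → 0xB6B6C86F.
Top bit is set, so as a signed 32-bit value this is 0xB6B6C86F − 2^32 = -1229535121.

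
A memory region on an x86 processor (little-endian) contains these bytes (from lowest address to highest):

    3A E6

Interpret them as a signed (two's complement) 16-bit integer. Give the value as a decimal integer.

Little-endian stores the least-significant byte at the lowest address.
Reassemble most-significant byte first: E6 3A → 0xE63A.
Top bit is set, so as a signed 16-bit value this is 0xE63A − 2^16 = -6598.

-6598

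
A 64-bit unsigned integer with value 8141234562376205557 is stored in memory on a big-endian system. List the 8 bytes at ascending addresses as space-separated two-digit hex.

8141234562376205557 in hexadecimal, padded to 64 bits, is 0x70FB79B34B9104F5.
Split into bytes (most-significant first): 70 FB 79 B3 4B 91 04 F5.
Big-endian: lowest address holds the most-significant byte.
So the memory order matches the most-significant-first order: 70 FB 79 B3 4B 91 04 F5.

70 FB 79 B3 4B 91 04 F5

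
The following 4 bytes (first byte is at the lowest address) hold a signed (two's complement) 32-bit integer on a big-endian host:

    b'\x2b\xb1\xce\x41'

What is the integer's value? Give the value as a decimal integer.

733072961

Big-endian stores the most-significant byte at the lowest address.
The bytes are already most-significant first: 0x2BB1CE41.
0x2BB1CE41 = 733072961.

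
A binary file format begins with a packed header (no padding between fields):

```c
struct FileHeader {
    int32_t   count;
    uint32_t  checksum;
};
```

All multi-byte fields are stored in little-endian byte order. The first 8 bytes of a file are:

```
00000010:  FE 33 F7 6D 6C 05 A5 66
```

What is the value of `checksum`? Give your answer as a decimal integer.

1722090860

`checksum` follows `count` (4 bytes), so it starts at byte offset 4 and occupies 4 bytes.
Bytes at offsets 4..7: 6C 05 A5 66.
Little-endian: lowest address holds the least-significant byte.
Reassemble most-significant byte first: 66 A5 05 6C → 0x66A5056C.
0x66A5056C = 1722090860.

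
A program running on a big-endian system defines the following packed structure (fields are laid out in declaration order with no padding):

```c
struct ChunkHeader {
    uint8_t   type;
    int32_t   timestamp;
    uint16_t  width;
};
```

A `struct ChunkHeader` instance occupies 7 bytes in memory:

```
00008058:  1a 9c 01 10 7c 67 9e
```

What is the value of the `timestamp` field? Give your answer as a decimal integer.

`timestamp` follows `type` (1 byte), so it starts at byte offset 1 and occupies 4 bytes.
Bytes at offsets 1..4: 9C 01 10 7C.
Big-endian stores the most-significant byte at the lowest address.
The bytes are already most-significant first: 0x9C01107C.
Top bit is set, so as a signed 32-bit value this is 0x9C01107C − 2^32 = -1677651844.

-1677651844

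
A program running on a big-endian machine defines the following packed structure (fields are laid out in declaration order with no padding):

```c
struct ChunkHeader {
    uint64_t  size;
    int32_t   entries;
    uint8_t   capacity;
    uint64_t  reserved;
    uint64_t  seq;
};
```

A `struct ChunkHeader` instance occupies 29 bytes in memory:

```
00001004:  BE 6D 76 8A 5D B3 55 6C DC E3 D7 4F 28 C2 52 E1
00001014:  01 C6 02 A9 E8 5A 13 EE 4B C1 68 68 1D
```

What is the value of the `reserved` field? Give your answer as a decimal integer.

`reserved` follows `size` (8 B), `entries` (4 B), `capacity` (1 B), so it starts at offset 8 + 4 + 1 = 13 and occupies 8 bytes.
Bytes at offsets 13..20: C2 52 E1 01 C6 02 A9 E8.
Big-endian stores the most-significant byte at the lowest address.
The bytes are already most-significant first: 0xC252E101C602A9E8.
0xC252E101C602A9E8 = 14002501589181573608.

14002501589181573608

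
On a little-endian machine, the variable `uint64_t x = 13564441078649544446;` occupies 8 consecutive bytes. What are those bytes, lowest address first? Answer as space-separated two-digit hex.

13564441078649544446 in hexadecimal, padded to 64 bits, is 0xBC3E934B259F5EFE.
Split into bytes (most-significant first): BC 3E 93 4B 25 9F 5E FE.
Little-endian stores the least-significant byte at the lowest address.
So at ascending addresses the bytes are FE 5E 9F 25 4B 93 3E BC.

FE 5E 9F 25 4B 93 3E BC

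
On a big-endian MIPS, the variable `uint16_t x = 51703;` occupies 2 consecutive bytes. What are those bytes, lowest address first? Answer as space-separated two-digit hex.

51703 in hexadecimal, padded to 16 bits, is 0xC9F7.
Split into bytes (most-significant first): C9 F7.
Big-endian stores the most-significant byte at the lowest address.
So the memory order matches the most-significant-first order: C9 F7.

C9 F7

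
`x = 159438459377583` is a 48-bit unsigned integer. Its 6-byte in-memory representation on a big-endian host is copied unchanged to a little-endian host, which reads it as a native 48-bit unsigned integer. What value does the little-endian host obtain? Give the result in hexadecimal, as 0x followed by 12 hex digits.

159438459377583 in 48-bit hexadecimal is 0x910228BC17AF.
Stored big-endian, the bytes at ascending addresses are 91 02 28 BC 17 AF.
Read back as little-endian, the first byte is least significant, giving 0xAF17BC280291.

0xAF17BC280291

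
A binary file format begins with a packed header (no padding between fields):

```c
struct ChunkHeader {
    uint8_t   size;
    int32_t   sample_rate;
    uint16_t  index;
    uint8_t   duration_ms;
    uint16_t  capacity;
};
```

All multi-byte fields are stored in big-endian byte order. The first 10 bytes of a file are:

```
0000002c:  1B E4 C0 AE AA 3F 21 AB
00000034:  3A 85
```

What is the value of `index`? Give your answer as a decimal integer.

`index` follows `size` (1 B), `sample_rate` (4 B), so it starts at offset 1 + 4 = 5 and occupies 2 bytes.
Bytes at offsets 5..6: 3F 21.
Big-endian stores the most-significant byte at the lowest address.
The bytes are already most-significant first: 0x3F21.
0x3F21 = 16161.

16161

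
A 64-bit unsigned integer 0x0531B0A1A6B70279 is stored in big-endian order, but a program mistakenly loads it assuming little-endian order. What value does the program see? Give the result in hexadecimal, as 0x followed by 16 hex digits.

Stored big-endian, the bytes at ascending addresses are 05 31 B0 A1 A6 B7 02 79.
Read back as little-endian, the first byte is least significant, giving 0x7902B7A6A1B03105.

0x7902B7A6A1B03105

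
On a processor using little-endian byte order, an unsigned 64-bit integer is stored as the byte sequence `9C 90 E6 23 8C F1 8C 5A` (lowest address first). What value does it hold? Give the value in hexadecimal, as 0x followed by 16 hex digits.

In little-endian order the low byte comes first in memory.
Reassemble most-significant byte first: 5A 8C F1 8C 23 E6 90 9C → 0x5A8CF18C23E6909C.

0x5A8CF18C23E6909C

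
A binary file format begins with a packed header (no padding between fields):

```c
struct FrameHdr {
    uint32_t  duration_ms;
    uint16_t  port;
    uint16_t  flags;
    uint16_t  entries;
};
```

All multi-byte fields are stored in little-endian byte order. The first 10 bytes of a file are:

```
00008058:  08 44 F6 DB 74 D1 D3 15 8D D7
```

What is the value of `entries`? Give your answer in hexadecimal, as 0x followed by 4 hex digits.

`entries` follows `duration_ms` (4 B), `port` (2 B), `flags` (2 B), so it starts at offset 4 + 2 + 2 = 8 and occupies 2 bytes.
Bytes at offsets 8..9: 8D D7.
In little-endian order the low byte comes first in memory.
Reassemble most-significant byte first: D7 8D → 0xD78D.

0xD78D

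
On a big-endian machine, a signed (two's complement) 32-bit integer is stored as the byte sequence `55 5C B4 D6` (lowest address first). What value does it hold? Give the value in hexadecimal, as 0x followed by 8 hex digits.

Big-endian stores the most-significant byte at the lowest address.
The bytes are already most-significant first: 0x555CB4D6.

0x555CB4D6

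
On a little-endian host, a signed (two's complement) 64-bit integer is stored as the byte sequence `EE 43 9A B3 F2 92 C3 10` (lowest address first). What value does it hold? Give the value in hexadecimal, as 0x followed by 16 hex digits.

0x10C392F2B39A43EE

Little-endian stores the least-significant byte at the lowest address.
Reassemble most-significant byte first: 10 C3 92 F2 B3 9A 43 EE → 0x10C392F2B39A43EE.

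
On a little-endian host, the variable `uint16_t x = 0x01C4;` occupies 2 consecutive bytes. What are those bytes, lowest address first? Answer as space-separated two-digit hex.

C4 01

Split into bytes (most-significant first): 01 C4.
Little-endian: lowest address holds the least-significant byte.
So at ascending addresses the bytes are C4 01.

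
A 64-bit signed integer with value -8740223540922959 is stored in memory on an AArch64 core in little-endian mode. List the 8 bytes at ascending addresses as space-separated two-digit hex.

Two's complement of -8740223540922959 in 64 bits: 8740223540922959 = 0x001F0D2FDF6A0A4F; invert → 0xFFE0F2D02095F5B0; add 1 → 0xFFE0F2D02095F5B1.
Split into bytes (most-significant first): FF E0 F2 D0 20 95 F5 B1.
In little-endian order the low byte comes first in memory.
So at ascending addresses the bytes are B1 F5 95 20 D0 F2 E0 FF.

B1 F5 95 20 D0 F2 E0 FF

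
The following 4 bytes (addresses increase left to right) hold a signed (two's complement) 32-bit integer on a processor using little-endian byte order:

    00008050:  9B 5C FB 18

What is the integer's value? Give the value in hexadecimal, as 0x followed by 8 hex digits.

0x18FB5C9B

Little-endian: lowest address holds the least-significant byte.
Reassemble most-significant byte first: 18 FB 5C 9B → 0x18FB5C9B.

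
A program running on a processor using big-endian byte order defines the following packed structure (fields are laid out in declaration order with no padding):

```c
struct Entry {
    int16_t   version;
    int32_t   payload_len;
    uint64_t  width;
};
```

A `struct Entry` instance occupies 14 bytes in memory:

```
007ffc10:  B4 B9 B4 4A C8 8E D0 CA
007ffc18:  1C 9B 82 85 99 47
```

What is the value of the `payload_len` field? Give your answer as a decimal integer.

-1270167410

`payload_len` follows `version` (2 bytes), so it starts at byte offset 2 and occupies 4 bytes.
Bytes at offsets 2..5: B4 4A C8 8E.
In big-endian order the high byte comes first in memory.
The bytes are already most-significant first: 0xB44AC88E.
Top bit is set, so as a signed 32-bit value this is 0xB44AC88E − 2^32 = -1270167410.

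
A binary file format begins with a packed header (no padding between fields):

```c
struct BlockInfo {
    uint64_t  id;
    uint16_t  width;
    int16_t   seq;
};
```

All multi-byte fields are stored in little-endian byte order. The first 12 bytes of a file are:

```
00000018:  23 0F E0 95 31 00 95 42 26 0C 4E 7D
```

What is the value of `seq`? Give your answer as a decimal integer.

32078

`seq` follows `id` (8 B), `width` (2 B), so it starts at offset 8 + 2 = 10 and occupies 2 bytes.
Bytes at offsets 10..11: 4E 7D.
In little-endian order the low byte comes first in memory.
Reassemble most-significant byte first: 7D 4E → 0x7D4E.
0x7D4E = 32078.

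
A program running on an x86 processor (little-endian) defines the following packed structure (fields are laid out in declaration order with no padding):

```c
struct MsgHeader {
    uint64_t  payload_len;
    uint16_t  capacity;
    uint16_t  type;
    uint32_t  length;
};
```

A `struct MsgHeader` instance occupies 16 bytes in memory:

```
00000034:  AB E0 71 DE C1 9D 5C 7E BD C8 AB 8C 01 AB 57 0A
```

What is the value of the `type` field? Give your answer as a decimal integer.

36011

`type` follows `payload_len` (8 B), `capacity` (2 B), so it starts at offset 8 + 2 = 10 and occupies 2 bytes.
Bytes at offsets 10..11: AB 8C.
Little-endian stores the least-significant byte at the lowest address.
Reassemble most-significant byte first: 8C AB → 0x8CAB.
0x8CAB = 36011.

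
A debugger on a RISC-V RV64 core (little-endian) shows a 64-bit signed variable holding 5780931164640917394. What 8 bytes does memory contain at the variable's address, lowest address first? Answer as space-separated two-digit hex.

5780931164640917394 in hexadecimal, padded to 64 bits, is 0x5039FE43FB683792.
Split into bytes (most-significant first): 50 39 FE 43 FB 68 37 92.
In little-endian order the low byte comes first in memory.
So at ascending addresses the bytes are 92 37 68 FB 43 FE 39 50.

92 37 68 FB 43 FE 39 50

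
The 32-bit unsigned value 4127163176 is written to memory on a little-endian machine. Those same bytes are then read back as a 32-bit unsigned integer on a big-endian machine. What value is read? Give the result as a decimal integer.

4127163176 in 32-bit hexadecimal is 0xF5FF8328.
Stored little-endian, the bytes at ascending addresses are 28 83 FF F5.
Read back as big-endian, the last byte is least significant, giving 0x2883FFF5.
0x2883FFF5 = 679739381.

679739381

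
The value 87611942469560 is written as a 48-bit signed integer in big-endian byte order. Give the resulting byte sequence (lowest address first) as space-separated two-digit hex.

87611942469560 in hexadecimal, padded to 48 bits, is 0x4FAEBEB57FB8.
Split into bytes (most-significant first): 4F AE BE B5 7F B8.
Big-endian: lowest address holds the most-significant byte.
So the memory order matches the most-significant-first order: 4F AE BE B5 7F B8.

4F AE BE B5 7F B8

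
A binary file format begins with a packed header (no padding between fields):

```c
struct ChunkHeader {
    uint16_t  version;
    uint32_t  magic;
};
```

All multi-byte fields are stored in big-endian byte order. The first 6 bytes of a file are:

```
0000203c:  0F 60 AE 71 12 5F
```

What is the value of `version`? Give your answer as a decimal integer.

`version` is the first field, at byte offset 0, occupying 2 bytes.
Bytes at offsets 0..1: 0F 60.
In big-endian order the high byte comes first in memory.
The bytes are already most-significant first: 0x0F60.
0x0F60 = 3936.

3936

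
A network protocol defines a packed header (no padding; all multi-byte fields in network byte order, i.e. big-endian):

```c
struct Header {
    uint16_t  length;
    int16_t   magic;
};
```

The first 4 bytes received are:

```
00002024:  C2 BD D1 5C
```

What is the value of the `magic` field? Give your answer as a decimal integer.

`magic` follows `length` (2 bytes), so it starts at byte offset 2 and occupies 2 bytes.
Bytes at offsets 2..3: D1 5C.
In big-endian order the high byte comes first in memory.
The bytes are already most-significant first: 0xD15C.
Top bit is set, so as a signed 16-bit value this is 0xD15C − 2^16 = -11940.

-11940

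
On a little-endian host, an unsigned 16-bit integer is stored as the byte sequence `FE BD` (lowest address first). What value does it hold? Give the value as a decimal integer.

48638

In little-endian order the low byte comes first in memory.
Reassemble most-significant byte first: BD FE → 0xBDFE.
0xBDFE = 48638.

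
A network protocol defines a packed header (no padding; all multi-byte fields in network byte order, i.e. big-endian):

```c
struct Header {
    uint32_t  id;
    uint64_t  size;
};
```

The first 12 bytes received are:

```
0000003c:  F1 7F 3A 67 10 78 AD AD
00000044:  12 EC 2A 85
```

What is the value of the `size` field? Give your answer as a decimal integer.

`size` follows `id` (4 bytes), so it starts at byte offset 4 and occupies 8 bytes.
Bytes at offsets 4..11: 10 78 AD AD 12 EC 2A 85.
Big-endian: lowest address holds the most-significant byte.
The bytes are already most-significant first: 0x1078ADAD12EC2A85.
0x1078ADAD12EC2A85 = 1186889460670540421.

1186889460670540421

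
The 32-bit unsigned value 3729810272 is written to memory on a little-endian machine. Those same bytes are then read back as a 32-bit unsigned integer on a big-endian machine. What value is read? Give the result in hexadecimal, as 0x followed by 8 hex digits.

0x606350DE

3729810272 in 32-bit hexadecimal is 0xDE506360.
Stored little-endian, the bytes at ascending addresses are 60 63 50 DE.
Read back as big-endian, the last byte is least significant, giving 0x606350DE.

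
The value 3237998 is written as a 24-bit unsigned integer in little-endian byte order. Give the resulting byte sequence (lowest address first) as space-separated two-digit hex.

3237998 in hexadecimal, padded to 24 bits, is 0x31686E.
Split into bytes (most-significant first): 31 68 6E.
Little-endian: lowest address holds the least-significant byte.
So at ascending addresses the bytes are 6E 68 31.

6E 68 31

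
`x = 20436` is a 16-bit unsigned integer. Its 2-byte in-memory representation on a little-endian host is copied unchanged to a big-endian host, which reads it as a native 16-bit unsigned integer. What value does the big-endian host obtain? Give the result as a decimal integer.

54351

20436 in 16-bit hexadecimal is 0x4FD4.
Stored little-endian, the bytes at ascending addresses are D4 4F.
Read back as big-endian, the last byte is least significant, giving 0xD44F.
0xD44F = 54351.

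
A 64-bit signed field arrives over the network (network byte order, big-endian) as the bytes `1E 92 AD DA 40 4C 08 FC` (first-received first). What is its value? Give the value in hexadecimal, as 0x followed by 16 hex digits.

0x1E92ADDA404C08FC

Big-endian: lowest address holds the most-significant byte.
The bytes are already most-significant first: 0x1E92ADDA404C08FC.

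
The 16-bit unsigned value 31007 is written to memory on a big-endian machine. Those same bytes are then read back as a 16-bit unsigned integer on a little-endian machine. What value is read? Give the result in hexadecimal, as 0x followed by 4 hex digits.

0x1F79

31007 in 16-bit hexadecimal is 0x791F.
Stored big-endian, the bytes at ascending addresses are 79 1F.
Read back as little-endian, the first byte is least significant, giving 0x1F79.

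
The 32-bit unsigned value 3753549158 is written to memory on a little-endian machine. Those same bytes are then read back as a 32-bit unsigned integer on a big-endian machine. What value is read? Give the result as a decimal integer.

1721613023

3753549158 in 32-bit hexadecimal is 0xDFBA9D66.
Stored little-endian, the bytes at ascending addresses are 66 9D BA DF.
Read back as big-endian, the last byte is least significant, giving 0x669DBADF.
0x669DBADF = 1721613023.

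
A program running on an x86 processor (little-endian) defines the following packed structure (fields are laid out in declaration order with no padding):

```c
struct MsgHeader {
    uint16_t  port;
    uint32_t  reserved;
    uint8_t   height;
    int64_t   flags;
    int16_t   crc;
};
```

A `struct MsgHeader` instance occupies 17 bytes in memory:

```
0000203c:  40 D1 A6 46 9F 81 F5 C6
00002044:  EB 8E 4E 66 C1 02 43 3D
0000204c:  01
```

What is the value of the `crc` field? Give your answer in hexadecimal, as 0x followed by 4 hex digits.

0x013D

`crc` follows `port` (2 B), `reserved` (4 B), `height` (1 B), `flags` (8 B), so it starts at offset 2 + 4 + 1 + 8 = 15 and occupies 2 bytes.
Bytes at offsets 15..16: 3D 01.
Little-endian: lowest address holds the least-significant byte.
Reassemble most-significant byte first: 01 3D → 0x013D.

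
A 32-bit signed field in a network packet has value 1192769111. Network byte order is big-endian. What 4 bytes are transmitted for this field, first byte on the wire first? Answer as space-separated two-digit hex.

1192769111 in hexadecimal, padded to 32 bits, is 0x47183657.
Split into bytes (most-significant first): 47 18 36 57.
In big-endian order the high byte comes first in memory.
So the memory order matches the most-significant-first order: 47 18 36 57.

47 18 36 57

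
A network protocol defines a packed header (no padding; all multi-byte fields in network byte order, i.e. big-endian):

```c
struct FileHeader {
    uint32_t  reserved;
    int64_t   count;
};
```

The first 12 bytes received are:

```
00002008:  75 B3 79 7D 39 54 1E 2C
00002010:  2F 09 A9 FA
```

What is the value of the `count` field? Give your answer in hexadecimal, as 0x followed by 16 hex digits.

`count` follows `reserved` (4 bytes), so it starts at byte offset 4 and occupies 8 bytes.
Bytes at offsets 4..11: 39 54 1E 2C 2F 09 A9 FA.
Big-endian: lowest address holds the most-significant byte.
The bytes are already most-significant first: 0x39541E2C2F09A9FA.

0x39541E2C2F09A9FA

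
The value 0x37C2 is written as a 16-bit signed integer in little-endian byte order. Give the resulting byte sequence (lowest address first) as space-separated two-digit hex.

Split into bytes (most-significant first): 37 C2.
Little-endian: lowest address holds the least-significant byte.
So at ascending addresses the bytes are C2 37.

C2 37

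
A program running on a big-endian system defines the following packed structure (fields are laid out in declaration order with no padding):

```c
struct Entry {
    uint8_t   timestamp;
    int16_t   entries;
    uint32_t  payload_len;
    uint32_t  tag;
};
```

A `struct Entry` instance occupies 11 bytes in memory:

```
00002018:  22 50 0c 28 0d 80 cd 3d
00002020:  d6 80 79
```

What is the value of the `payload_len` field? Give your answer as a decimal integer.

671973581

`payload_len` follows `timestamp` (1 B), `entries` (2 B), so it starts at offset 1 + 2 = 3 and occupies 4 bytes.
Bytes at offsets 3..6: 28 0D 80 CD.
Big-endian: lowest address holds the most-significant byte.
The bytes are already most-significant first: 0x280D80CD.
0x280D80CD = 671973581.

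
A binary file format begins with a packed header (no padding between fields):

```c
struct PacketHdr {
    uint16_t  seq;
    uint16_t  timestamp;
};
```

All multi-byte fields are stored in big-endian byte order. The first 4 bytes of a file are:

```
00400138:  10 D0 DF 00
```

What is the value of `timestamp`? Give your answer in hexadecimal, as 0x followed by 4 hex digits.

`timestamp` follows `seq` (2 bytes), so it starts at byte offset 2 and occupies 2 bytes.
Bytes at offsets 2..3: DF 00.
Big-endian: lowest address holds the most-significant byte.
The bytes are already most-significant first: 0xDF00.

0xDF00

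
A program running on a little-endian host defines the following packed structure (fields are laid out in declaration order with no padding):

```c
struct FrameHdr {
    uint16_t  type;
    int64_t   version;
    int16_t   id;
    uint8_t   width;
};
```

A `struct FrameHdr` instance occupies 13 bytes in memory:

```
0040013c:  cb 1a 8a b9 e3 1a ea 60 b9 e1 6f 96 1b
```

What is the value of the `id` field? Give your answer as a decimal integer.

`id` follows `type` (2 B), `version` (8 B), so it starts at offset 2 + 8 = 10 and occupies 2 bytes.
Bytes at offsets 10..11: 6F 96.
Little-endian stores the least-significant byte at the lowest address.
Reassemble most-significant byte first: 96 6F → 0x966F.
Top bit is set, so as a signed 16-bit value this is 0x966F − 2^16 = -27025.

-27025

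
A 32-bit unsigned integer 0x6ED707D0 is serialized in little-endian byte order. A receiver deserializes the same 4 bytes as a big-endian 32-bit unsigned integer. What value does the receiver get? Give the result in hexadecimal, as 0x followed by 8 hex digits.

0xD007D76E

Stored little-endian, the bytes at ascending addresses are D0 07 D7 6E.
Read back as big-endian, the last byte is least significant, giving 0xD007D76E.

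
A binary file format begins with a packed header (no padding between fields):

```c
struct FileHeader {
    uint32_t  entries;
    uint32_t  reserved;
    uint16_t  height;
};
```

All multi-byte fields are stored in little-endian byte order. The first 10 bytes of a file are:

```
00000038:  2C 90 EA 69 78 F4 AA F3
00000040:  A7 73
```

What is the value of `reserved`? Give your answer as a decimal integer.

`reserved` follows `entries` (4 bytes), so it starts at byte offset 4 and occupies 4 bytes.
Bytes at offsets 4..7: 78 F4 AA F3.
Little-endian stores the least-significant byte at the lowest address.
Reassemble most-significant byte first: F3 AA F4 78 → 0xF3AAF478.
0xF3AAF478 = 4088067192.

4088067192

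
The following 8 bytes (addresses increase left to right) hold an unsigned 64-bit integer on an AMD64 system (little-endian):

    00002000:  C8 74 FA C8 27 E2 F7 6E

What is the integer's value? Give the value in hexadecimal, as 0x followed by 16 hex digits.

Little-endian stores the least-significant byte at the lowest address.
Reassemble most-significant byte first: 6E F7 E2 27 C8 FA 74 C8 → 0x6EF7E227C8FA74C8.

0x6EF7E227C8FA74C8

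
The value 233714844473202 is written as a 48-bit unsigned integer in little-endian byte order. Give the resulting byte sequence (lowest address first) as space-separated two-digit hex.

72 97 48 FA 8F D4

233714844473202 in hexadecimal, padded to 48 bits, is 0xD48FFA489772.
Split into bytes (most-significant first): D4 8F FA 48 97 72.
Little-endian: lowest address holds the least-significant byte.
So at ascending addresses the bytes are 72 97 48 FA 8F D4.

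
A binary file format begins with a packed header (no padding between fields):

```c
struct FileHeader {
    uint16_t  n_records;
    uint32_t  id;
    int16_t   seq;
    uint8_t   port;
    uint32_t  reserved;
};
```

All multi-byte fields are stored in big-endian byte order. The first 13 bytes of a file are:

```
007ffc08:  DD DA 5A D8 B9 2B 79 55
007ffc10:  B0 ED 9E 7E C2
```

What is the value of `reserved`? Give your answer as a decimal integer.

3986587330

`reserved` follows `n_records` (2 B), `id` (4 B), `seq` (2 B), `port` (1 B), so it starts at offset 2 + 4 + 2 + 1 = 9 and occupies 4 bytes.
Bytes at offsets 9..12: ED 9E 7E C2.
Big-endian: lowest address holds the most-significant byte.
The bytes are already most-significant first: 0xED9E7EC2.
0xED9E7EC2 = 3986587330.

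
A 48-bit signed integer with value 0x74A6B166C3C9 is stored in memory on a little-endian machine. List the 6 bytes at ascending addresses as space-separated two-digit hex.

Split into bytes (most-significant first): 74 A6 B1 66 C3 C9.
Little-endian: lowest address holds the least-significant byte.
So at ascending addresses the bytes are C9 C3 66 B1 A6 74.

C9 C3 66 B1 A6 74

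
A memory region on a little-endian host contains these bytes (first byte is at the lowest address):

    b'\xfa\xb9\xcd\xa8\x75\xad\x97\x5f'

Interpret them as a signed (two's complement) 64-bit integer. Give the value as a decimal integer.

Little-endian: lowest address holds the least-significant byte.
Reassemble most-significant byte first: 5F 97 AD 75 A8 CD B9 FA → 0x5F97AD75A8CDB9FA.
0x5F97AD75A8CDB9FA = 6888164875941296634.

6888164875941296634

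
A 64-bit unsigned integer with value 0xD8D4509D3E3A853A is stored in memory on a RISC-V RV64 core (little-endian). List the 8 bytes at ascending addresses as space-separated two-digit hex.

Split into bytes (most-significant first): D8 D4 50 9D 3E 3A 85 3A.
Little-endian stores the least-significant byte at the lowest address.
So at ascending addresses the bytes are 3A 85 3A 3E 9D 50 D4 D8.

3A 85 3A 3E 9D 50 D4 D8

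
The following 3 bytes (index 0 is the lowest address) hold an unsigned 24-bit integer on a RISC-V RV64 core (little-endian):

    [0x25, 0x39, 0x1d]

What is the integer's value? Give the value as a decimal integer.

In little-endian order the low byte comes first in memory.
Reassemble most-significant byte first: 1D 39 25 → 0x1D3925.
0x1D3925 = 1915173.

1915173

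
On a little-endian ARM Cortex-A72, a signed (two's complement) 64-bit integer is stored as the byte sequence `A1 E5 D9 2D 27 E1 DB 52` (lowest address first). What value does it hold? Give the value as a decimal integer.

Little-endian stores the least-significant byte at the lowest address.
Reassemble most-significant byte first: 52 DB E1 27 2D D9 E5 A1 → 0x52DBE1272DD9E5A1.
0x52DBE1272DD9E5A1 = 5970613289398953377.

5970613289398953377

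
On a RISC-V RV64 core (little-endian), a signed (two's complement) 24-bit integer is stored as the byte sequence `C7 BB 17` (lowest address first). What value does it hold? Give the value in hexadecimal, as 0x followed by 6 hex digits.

0x17BBC7

Little-endian stores the least-significant byte at the lowest address.
Reassemble most-significant byte first: 17 BB C7 → 0x17BBC7.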